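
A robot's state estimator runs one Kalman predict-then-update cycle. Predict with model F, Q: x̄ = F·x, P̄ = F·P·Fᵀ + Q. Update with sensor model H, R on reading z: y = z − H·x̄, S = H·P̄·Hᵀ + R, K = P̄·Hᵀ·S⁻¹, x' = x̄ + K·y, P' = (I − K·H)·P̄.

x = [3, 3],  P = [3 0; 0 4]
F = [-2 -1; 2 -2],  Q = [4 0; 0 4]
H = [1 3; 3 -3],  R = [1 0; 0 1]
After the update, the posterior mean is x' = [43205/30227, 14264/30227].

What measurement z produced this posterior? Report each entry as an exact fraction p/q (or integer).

x̄ = F·x = [-9, 0]
P̄ = F·P·Fᵀ + Q = [20 -4; -4 32]
S = H·P̄·Hᵀ + R = [285 -252; -252 541]
K = P̄·Hᵀ·S⁻¹ = [22472/90681 7512/30227; 22556/90681 -2532/30227]
x' − x̄ = [315248/30227, 14264/30227] = K·y
y = (KᵀK)⁻¹·Kᵀ·(x' − x̄) = [12, 30]
z = y + H·x̄ = [12, 30] + [-9, -27] = [3, 3]

z = [3, 3]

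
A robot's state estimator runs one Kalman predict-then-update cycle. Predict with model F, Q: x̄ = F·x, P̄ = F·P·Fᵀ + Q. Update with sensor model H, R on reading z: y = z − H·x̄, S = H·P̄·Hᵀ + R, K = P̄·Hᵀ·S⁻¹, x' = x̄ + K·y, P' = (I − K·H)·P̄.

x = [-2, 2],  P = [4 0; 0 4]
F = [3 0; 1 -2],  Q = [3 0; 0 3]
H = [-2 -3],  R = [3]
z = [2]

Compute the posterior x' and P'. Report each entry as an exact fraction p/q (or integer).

x' = [22/85, -76/85]
P' = [1149/85 -747/85; -747/85 1027/170]

x̄ = F·x = [-6, -6]
P̄ = F·P·Fᵀ + Q = [39 12; 12 23]
y = z − H·x̄ = [-28]
S = H·P̄·Hᵀ + R = [510]
K = P̄·Hᵀ·S⁻¹ = [-19/85; -31/170]
x' = x̄ + K·y = [22/85, -76/85]
P' = (I − K·H)·P̄ = [1149/85 -747/85; -747/85 1027/170]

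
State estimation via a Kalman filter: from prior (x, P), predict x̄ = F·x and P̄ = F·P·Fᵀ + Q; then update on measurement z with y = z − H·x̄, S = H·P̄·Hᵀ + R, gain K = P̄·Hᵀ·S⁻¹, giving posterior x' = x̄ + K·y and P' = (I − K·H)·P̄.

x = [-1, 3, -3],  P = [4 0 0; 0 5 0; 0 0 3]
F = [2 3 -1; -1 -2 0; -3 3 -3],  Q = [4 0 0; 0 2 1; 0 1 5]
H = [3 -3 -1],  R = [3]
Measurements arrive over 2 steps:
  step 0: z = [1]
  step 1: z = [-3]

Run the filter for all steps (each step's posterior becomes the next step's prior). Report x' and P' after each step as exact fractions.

step 0: x̄ = F·x = [10, -5, 21]
step 0: P̄ = F·P·Fᵀ + Q = [68 -38 30; -38 26 -17; 30 -17 113]
step 0: y = z − H·x̄ = [-23]
step 0: S = H·P̄·Hᵀ + R = [1364]
step 0: K = P̄·Hᵀ·S⁻¹ = [72/341; -175/1364; 7/341]
step 0: x' = x̄ + K·y = [1754/341, -2795/1364, 7000/341]
step 0: P' = (I − K·H)·P̄ = [2452/341 -358/341 8214/341; -358/341 4839/1364 -4572/341; 8214/341 -4572/341 38337/341]
step 1: x̄ = F·x = [-22353/1364, -23/22, -113433/1364]
step 1: P̄ = F·P·Fᵀ + Q = [202707/1364 -683/22 569931/1364; -683/22 211/11 -221/22; 569931/1364 -221/22 2465143/1364]
step 1: y = z − H·x̄ = [-13686/341]
step 1: S = H·P̄·Hᵀ + R = [447376/341]
step 1: K = P̄·Hᵀ·S⁻¹ = [41307/447376; -47957/447376; -178561/447376]
step 1: x' = x̄ + K·y = [-4494687/223688, 728519/223688, -15019083/223688]
step 1: P' = (I − K·H)·P̄ = [61481799/447376 -8079725/447376 208560651/447376; -8079725/447376 1836987/447376 -29606265/447376; 208560651/447376 -29606265/447376 715036431/447376]

step 0: x' = [1754/341, -2795/1364, 7000/341], P' = [2452/341 -358/341 8214/341; -358/341 4839/1364 -4572/341; 8214/341 -4572/341 38337/341]
step 1: x' = [-4494687/223688, 728519/223688, -15019083/223688], P' = [61481799/447376 -8079725/447376 208560651/447376; -8079725/447376 1836987/447376 -29606265/447376; 208560651/447376 -29606265/447376 715036431/447376]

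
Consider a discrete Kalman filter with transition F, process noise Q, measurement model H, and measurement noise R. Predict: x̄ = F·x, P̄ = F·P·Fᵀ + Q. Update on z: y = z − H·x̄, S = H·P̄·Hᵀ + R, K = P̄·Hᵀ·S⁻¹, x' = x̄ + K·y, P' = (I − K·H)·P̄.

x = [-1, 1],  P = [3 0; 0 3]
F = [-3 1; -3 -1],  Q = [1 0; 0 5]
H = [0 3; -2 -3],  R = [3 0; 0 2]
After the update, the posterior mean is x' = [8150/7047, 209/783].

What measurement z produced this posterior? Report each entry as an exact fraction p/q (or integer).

x̄ = F·x = [4, 2]
P̄ = F·P·Fᵀ + Q = [31 24; 24 35]
S = H·P̄·Hᵀ + R = [318 -459; -459 729]
K = P̄·Hᵀ·S⁻¹ = [-334/783 -3188/7047; 26/87 -17/783]
x' − x̄ = [-20038/7047, -1357/783] = K·y
y = (KᵀK)⁻¹·Kᵀ·(x' − x̄) = [-5, 11]
z = y + H·x̄ = [-5, 11] + [6, -14] = [1, -3]

z = [1, -3]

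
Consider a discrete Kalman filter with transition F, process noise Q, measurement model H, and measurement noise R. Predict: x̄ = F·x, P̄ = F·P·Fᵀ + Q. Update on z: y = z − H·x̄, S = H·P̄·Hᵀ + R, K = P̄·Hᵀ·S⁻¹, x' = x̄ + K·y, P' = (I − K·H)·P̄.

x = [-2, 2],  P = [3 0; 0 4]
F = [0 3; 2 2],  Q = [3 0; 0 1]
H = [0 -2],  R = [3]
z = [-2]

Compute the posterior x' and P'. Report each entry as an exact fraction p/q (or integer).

x̄ = F·x = [6, 0]
P̄ = F·P·Fᵀ + Q = [39 24; 24 29]
y = z − H·x̄ = [-2]
S = H·P̄·Hᵀ + R = [119]
K = P̄·Hᵀ·S⁻¹ = [-48/119; -58/119]
x' = x̄ + K·y = [810/119, 116/119]
P' = (I − K·H)·P̄ = [2337/119 72/119; 72/119 87/119]

x' = [810/119, 116/119]
P' = [2337/119 72/119; 72/119 87/119]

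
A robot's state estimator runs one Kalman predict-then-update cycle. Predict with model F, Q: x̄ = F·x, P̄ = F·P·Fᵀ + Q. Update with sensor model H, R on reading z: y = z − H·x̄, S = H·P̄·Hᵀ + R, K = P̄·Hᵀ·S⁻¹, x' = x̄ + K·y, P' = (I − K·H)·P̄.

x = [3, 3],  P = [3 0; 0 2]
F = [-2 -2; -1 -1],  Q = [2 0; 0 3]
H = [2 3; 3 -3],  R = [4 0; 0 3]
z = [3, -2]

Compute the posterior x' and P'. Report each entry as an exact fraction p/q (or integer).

x̄ = F·x = [-12, -6]
P̄ = F·P·Fᵀ + Q = [22 10; 10 8]
y = z − H·x̄ = [45, 16]
S = H·P̄·Hᵀ + R = [284 90; 90 93]
K = P̄·Hᵀ·S⁻¹ = [607/3052 297/1526; 148/763 -94/763]
x' = x̄ + K·y = [195/3052, 578/763]
P' = (I − K·H)·P̄ = [421/1526 62/763; 62/763 156/763]

x' = [195/3052, 578/763]
P' = [421/1526 62/763; 62/763 156/763]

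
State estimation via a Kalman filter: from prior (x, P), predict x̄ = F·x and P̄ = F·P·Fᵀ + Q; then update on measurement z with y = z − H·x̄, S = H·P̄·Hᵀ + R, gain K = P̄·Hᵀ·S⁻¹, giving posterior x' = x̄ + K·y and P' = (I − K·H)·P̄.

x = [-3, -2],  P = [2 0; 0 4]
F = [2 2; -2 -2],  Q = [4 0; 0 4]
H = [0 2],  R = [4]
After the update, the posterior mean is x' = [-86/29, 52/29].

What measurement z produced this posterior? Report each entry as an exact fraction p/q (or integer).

z = [3]

x̄ = F·x = [-10, 10]
P̄ = F·P·Fᵀ + Q = [28 -24; -24 28]
S = H·P̄·Hᵀ + R = [116]
K = P̄·Hᵀ·S⁻¹ = [-12/29; 14/29]
x' − x̄ = [204/29, -238/29] = K·y
y = (KᵀK)⁻¹·Kᵀ·(x' − x̄) = [-17]
z = y + H·x̄ = [-17] + [20] = [3]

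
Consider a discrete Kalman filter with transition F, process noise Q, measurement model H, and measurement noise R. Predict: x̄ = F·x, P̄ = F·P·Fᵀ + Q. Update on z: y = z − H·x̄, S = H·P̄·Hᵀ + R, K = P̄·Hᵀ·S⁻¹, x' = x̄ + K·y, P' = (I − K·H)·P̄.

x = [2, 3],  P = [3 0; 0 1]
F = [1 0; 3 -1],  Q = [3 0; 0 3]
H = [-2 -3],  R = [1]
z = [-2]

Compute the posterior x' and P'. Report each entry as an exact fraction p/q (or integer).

x' = [395/412, 15/412]
P' = [951/412 -621/412; -621/412 451/412]

x̄ = F·x = [2, 3]
P̄ = F·P·Fᵀ + Q = [6 9; 9 31]
y = z − H·x̄ = [11]
S = H·P̄·Hᵀ + R = [412]
K = P̄·Hᵀ·S⁻¹ = [-39/412; -111/412]
x' = x̄ + K·y = [395/412, 15/412]
P' = (I − K·H)·P̄ = [951/412 -621/412; -621/412 451/412]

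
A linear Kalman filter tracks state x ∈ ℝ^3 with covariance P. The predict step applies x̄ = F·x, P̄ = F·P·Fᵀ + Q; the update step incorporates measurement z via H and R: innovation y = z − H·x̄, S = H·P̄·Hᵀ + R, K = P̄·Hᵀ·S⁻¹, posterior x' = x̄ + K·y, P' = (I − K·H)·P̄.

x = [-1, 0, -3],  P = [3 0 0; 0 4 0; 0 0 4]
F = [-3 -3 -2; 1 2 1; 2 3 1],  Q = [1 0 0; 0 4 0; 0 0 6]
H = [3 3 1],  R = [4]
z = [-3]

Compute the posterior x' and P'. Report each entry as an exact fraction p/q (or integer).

x̄ = F·x = [9, -4, -5]
P̄ = F·P·Fᵀ + Q = [80 -41 -62; -41 27 34; -62 34 58]
y = z − H·x̄ = [-13]
S = H·P̄·Hᵀ + R = [119]
K = P̄·Hᵀ·S⁻¹ = [55/119; -8/119; -26/119]
x' = x̄ + K·y = [356/119, -372/119, -257/119]
P' = (I − K·H)·P̄ = [6495/119 -4439/119 -5948/119; -4439/119 3149/119 3838/119; -5948/119 3838/119 6226/119]

x' = [356/119, -372/119, -257/119]
P' = [6495/119 -4439/119 -5948/119; -4439/119 3149/119 3838/119; -5948/119 3838/119 6226/119]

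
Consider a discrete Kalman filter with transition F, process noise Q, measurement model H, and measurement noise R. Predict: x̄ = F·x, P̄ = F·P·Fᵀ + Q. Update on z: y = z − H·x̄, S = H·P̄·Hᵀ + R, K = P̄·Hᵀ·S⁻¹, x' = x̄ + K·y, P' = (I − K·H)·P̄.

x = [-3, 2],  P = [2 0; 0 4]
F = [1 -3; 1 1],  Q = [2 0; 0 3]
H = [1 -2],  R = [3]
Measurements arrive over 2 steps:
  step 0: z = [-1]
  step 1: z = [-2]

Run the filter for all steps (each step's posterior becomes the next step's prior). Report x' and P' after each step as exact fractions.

step 0: x̄ = F·x = [-9, -1]
step 0: P̄ = F·P·Fᵀ + Q = [40 -10; -10 9]
step 0: y = z − H·x̄ = [6]
step 0: S = H·P̄·Hᵀ + R = [119]
step 0: K = P̄·Hᵀ·S⁻¹ = [60/119; -4/17]
step 0: x' = x̄ + K·y = [-711/119, -41/17]
step 0: P' = (I − K·H)·P̄ = [1160/119 70/17; 70/17 41/17]
step 1: x̄ = F·x = [150/119, -998/119]
step 1: P̄ = F·P·Fᵀ + Q = [1041/119 -681/119; -681/119 2784/119]
step 1: y = z − H·x̄ = [-2384/119]
step 1: S = H·P̄·Hᵀ + R = [15258/119]
step 1: K = P̄·Hᵀ·S⁻¹ = [801/5086; -2083/5086]
step 1: x' = x̄ + K·y = [-4818/2543, -462/2543]
step 1: P' = (I − K·H)·P̄ = [28317/5086 12957/5086; 12957/5086 9603/5086]

step 0: x' = [-711/119, -41/17], P' = [1160/119 70/17; 70/17 41/17]
step 1: x' = [-4818/2543, -462/2543], P' = [28317/5086 12957/5086; 12957/5086 9603/5086]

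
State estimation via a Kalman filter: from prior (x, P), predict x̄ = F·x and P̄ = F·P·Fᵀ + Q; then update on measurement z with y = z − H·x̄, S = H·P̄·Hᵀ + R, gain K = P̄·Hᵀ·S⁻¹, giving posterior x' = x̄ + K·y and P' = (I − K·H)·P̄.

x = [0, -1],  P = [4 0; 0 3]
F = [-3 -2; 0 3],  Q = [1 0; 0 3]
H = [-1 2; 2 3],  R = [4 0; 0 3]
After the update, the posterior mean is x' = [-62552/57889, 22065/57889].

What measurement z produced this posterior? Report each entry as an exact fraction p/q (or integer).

x̄ = F·x = [2, -3]
P̄ = F·P·Fᵀ + Q = [49 -18; -18 30]
S = H·P̄·Hᵀ + R = [245 64; 64 253]
K = P̄·Hᵀ·S⁻¹ = [-24321/57889 16220/57889; 16278/57889 8238/57889]
x' − x̄ = [-178330/57889, 195732/57889] = K·y
y = (KᵀK)⁻¹·Kᵀ·(x' − x̄) = [10, 4]
z = y + H·x̄ = [10, 4] + [-8, -5] = [2, -1]

z = [2, -1]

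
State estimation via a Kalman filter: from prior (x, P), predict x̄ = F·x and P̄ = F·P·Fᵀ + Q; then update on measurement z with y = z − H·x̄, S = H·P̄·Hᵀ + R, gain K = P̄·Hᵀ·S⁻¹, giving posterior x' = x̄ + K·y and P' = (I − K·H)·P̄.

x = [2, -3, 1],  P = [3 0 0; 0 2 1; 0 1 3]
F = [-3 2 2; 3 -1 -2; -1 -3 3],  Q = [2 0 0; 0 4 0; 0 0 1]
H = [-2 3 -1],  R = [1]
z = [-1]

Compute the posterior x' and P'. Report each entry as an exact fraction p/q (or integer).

x' = [-5738/1457, 1783/1457, 18250/1457]
P' = [6873/1457 1195/1457 -9885/1457; 1195/1457 2224/1457 4019/1457; -9885/1457 4019/1457 31942/1457]

x̄ = F·x = [-10, 7, 10]
P̄ = F·P·Fᵀ + Q = [57 -49 15; -49 49 -18; 15 -18 31]
y = z − H·x̄ = [-32]
S = H·P̄·Hᵀ + R = [1457]
K = P̄·Hᵀ·S⁻¹ = [-276/1457; 263/1457; -115/1457]
x' = x̄ + K·y = [-5738/1457, 1783/1457, 18250/1457]
P' = (I − K·H)·P̄ = [6873/1457 1195/1457 -9885/1457; 1195/1457 2224/1457 4019/1457; -9885/1457 4019/1457 31942/1457]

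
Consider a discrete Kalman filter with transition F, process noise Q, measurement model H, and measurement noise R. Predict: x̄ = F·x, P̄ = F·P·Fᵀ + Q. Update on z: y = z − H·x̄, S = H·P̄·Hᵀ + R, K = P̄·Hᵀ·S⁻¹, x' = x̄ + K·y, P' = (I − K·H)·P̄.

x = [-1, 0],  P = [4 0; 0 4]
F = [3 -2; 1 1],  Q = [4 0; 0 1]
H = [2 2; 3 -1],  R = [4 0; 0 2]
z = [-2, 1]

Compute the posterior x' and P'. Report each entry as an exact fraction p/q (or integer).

x' = [-5/563, -556/563]
P' = [1576/8445 496/8445; 496/8445 5386/8445]

x̄ = F·x = [-3, -1]
P̄ = F·P·Fᵀ + Q = [56 4; 4 9]
y = z − H·x̄ = [6, 9]
S = H·P̄·Hᵀ + R = [296 334; 334 491]
K = P̄·Hᵀ·S⁻¹ = [1036/8445 2116/8445; 2941/8445 -1949/8445]
x' = x̄ + K·y = [-5/563, -556/563]
P' = (I − K·H)·P̄ = [1576/8445 496/8445; 496/8445 5386/8445]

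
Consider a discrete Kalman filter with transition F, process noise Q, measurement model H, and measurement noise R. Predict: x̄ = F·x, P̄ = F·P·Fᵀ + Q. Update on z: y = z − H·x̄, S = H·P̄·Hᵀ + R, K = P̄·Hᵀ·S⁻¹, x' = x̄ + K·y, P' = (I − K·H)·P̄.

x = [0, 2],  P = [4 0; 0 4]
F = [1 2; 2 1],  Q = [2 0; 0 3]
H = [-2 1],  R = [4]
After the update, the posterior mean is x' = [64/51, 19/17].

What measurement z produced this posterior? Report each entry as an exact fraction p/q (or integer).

z = [-1]

x̄ = F·x = [4, 2]
P̄ = F·P·Fᵀ + Q = [22 16; 16 23]
S = H·P̄·Hᵀ + R = [51]
K = P̄·Hᵀ·S⁻¹ = [-28/51; -3/17]
x' − x̄ = [-140/51, -15/17] = K·y
y = (KᵀK)⁻¹·Kᵀ·(x' − x̄) = [5]
z = y + H·x̄ = [5] + [-6] = [-1]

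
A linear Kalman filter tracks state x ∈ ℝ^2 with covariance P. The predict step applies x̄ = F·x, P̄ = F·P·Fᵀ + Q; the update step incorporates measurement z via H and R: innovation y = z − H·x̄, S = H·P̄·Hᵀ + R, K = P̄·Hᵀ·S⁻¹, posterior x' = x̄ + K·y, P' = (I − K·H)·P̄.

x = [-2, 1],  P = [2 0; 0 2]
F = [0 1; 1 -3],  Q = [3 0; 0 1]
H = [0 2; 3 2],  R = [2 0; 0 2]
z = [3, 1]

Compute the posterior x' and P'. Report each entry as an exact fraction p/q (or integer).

x̄ = F·x = [1, -5]
P̄ = F·P·Fᵀ + Q = [5 -6; -6 21]
y = z − H·x̄ = [13, 8]
S = H·P̄·Hᵀ + R = [86 48; 48 59]
K = P̄·Hᵀ·S⁻¹ = [-426/1385 417/1385; 663/1385 24/1385]
x' = x̄ + K·y = [-817/1385, 1886/1385]
P' = (I − K·H)·P̄ = [562/1385 -426/1385; -426/1385 663/1385]

x' = [-817/1385, 1886/1385]
P' = [562/1385 -426/1385; -426/1385 663/1385]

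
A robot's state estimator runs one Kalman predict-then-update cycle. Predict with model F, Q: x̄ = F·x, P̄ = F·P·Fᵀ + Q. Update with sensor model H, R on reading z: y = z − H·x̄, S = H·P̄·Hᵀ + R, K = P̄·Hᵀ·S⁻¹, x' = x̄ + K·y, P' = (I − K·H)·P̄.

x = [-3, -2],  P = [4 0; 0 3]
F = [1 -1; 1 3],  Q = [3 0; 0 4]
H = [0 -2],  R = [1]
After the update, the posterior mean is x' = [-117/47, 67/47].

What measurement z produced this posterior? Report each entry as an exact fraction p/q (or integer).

x̄ = F·x = [-1, -9]
P̄ = F·P·Fᵀ + Q = [10 -5; -5 35]
S = H·P̄·Hᵀ + R = [141]
K = P̄·Hᵀ·S⁻¹ = [10/141; -70/141]
x' − x̄ = [-70/47, 490/47] = K·y
y = (KᵀK)⁻¹·Kᵀ·(x' − x̄) = [-21]
z = y + H·x̄ = [-21] + [18] = [-3]

z = [-3]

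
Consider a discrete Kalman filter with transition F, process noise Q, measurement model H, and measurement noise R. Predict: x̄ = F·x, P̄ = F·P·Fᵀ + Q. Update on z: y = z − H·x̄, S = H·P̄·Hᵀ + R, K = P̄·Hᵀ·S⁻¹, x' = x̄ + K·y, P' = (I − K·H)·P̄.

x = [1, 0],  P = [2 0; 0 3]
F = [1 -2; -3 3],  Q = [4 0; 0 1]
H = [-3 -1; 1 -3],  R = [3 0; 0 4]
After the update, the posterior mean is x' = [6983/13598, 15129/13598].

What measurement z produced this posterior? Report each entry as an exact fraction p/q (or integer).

z = [-3, -3]

x̄ = F·x = [1, -3]
P̄ = F·P·Fᵀ + Q = [18 -24; -24 46]
S = H·P̄·Hᵀ + R = [67 -108; -108 580]
K = P̄·Hᵀ·S⁻¹ = [-1920/6799 1395/13598; -604/6799 -4023/13598]
x' − x̄ = [-6615/13598, 55923/13598] = K·y
y = (KᵀK)⁻¹·Kᵀ·(x' − x̄) = [-3, -13]
z = y + H·x̄ = [-3, -13] + [0, 10] = [-3, -3]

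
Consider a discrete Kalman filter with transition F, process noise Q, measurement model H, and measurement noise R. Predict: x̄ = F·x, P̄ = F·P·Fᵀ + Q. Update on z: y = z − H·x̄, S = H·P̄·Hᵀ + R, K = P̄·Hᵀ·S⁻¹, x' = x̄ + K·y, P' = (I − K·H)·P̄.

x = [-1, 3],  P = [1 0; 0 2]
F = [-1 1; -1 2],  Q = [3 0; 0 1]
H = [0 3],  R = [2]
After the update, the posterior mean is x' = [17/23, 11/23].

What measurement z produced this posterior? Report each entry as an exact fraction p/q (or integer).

x̄ = F·x = [4, 7]
P̄ = F·P·Fᵀ + Q = [6 5; 5 10]
S = H·P̄·Hᵀ + R = [92]
K = P̄·Hᵀ·S⁻¹ = [15/92; 15/46]
x' − x̄ = [-75/23, -150/23] = K·y
y = (KᵀK)⁻¹·Kᵀ·(x' − x̄) = [-20]
z = y + H·x̄ = [-20] + [21] = [1]

z = [1]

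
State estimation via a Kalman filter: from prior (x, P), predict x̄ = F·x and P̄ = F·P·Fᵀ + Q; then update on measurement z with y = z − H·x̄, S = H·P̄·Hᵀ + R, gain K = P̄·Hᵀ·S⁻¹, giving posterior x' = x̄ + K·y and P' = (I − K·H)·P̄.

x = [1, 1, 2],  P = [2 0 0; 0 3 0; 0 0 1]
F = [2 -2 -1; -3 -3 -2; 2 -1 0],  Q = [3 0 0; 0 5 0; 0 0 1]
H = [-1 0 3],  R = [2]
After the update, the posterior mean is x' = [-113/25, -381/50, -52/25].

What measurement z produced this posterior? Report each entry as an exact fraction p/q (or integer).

x̄ = F·x = [-2, -10, 1]
P̄ = F·P·Fᵀ + Q = [24 8 14; 8 54 -3; 14 -3 12]
S = H·P̄·Hᵀ + R = [50]
K = P̄·Hᵀ·S⁻¹ = [9/25; -17/50; 11/25]
x' − x̄ = [-63/25, 119/50, -77/25] = K·y
y = (KᵀK)⁻¹·Kᵀ·(x' − x̄) = [-7]
z = y + H·x̄ = [-7] + [5] = [-2]

z = [-2]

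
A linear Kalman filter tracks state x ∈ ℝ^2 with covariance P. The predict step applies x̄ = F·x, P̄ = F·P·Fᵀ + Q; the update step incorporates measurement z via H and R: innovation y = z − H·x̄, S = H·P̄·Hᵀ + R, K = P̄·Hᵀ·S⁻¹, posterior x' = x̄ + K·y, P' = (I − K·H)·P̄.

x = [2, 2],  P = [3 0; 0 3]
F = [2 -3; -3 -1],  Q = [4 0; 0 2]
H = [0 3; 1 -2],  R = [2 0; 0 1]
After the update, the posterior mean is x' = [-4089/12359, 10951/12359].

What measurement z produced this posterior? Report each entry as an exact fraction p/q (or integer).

z = [3, -2]

x̄ = F·x = [-2, -8]
P̄ = F·P·Fᵀ + Q = [43 -9; -9 32]
S = H·P̄·Hᵀ + R = [290 -219; -219 208]
K = P̄·Hᵀ·S⁻¹ = [7743/12359 11777/12359; 3981/12359 -146/12359]
x' − x̄ = [20629/12359, 109823/12359] = K·y
y = (KᵀK)⁻¹·Kᵀ·(x' − x̄) = [27, -16]
z = y + H·x̄ = [27, -16] + [-24, 14] = [3, -2]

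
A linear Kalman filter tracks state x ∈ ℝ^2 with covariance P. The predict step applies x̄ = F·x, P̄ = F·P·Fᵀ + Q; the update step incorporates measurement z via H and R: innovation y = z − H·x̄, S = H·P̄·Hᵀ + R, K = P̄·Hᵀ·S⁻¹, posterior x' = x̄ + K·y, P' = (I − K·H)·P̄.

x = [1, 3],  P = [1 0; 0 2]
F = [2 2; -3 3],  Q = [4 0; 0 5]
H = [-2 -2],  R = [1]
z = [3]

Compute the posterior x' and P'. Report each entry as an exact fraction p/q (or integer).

x̄ = F·x = [8, 6]
P̄ = F·P·Fᵀ + Q = [16 6; 6 32]
y = z − H·x̄ = [31]
S = H·P̄·Hᵀ + R = [241]
K = P̄·Hᵀ·S⁻¹ = [-44/241; -76/241]
x' = x̄ + K·y = [564/241, -910/241]
P' = (I − K·H)·P̄ = [1920/241 -1898/241; -1898/241 1936/241]

x' = [564/241, -910/241]
P' = [1920/241 -1898/241; -1898/241 1936/241]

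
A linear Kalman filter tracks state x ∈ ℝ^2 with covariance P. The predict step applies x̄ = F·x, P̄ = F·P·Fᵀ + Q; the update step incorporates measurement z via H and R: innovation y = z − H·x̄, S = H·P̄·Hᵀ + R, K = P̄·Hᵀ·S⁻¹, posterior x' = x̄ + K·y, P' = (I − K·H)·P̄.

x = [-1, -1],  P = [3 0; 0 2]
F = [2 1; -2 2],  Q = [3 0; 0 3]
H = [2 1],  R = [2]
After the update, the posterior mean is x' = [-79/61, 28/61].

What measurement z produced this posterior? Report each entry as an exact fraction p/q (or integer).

x̄ = F·x = [-3, 0]
P̄ = F·P·Fᵀ + Q = [17 -8; -8 23]
S = H·P̄·Hᵀ + R = [61]
K = P̄·Hᵀ·S⁻¹ = [26/61; 7/61]
x' − x̄ = [104/61, 28/61] = K·y
y = (KᵀK)⁻¹·Kᵀ·(x' − x̄) = [4]
z = y + H·x̄ = [4] + [-6] = [-2]

z = [-2]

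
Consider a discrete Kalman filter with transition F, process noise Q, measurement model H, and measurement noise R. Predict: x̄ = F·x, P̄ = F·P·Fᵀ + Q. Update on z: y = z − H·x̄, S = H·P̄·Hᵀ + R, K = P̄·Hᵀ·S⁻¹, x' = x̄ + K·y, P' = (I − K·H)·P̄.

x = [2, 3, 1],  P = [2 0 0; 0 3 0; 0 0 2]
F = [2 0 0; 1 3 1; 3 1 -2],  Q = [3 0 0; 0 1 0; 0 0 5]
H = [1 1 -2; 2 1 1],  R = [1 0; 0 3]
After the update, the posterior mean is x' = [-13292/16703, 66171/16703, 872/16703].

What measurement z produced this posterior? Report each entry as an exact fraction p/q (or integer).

z = [3, 2]

x̄ = F·x = [4, 12, 7]
P̄ = F·P·Fᵀ + Q = [11 4 12; 4 32 11; 12 11 34]
S = H·P̄·Hᵀ + R = [96 -49; -49 199]
K = P̄·Hᵀ·S⁻¹ = [71/16703 3207/16703; 5285/16703 5582/16703; -5574/16703 4419/16703]
x' − x̄ = [-80104/16703, -134265/16703, -116049/16703] = K·y
y = (KᵀK)⁻¹·Kᵀ·(x' − x̄) = [1, -25]
z = y + H·x̄ = [1, -25] + [2, 27] = [3, 2]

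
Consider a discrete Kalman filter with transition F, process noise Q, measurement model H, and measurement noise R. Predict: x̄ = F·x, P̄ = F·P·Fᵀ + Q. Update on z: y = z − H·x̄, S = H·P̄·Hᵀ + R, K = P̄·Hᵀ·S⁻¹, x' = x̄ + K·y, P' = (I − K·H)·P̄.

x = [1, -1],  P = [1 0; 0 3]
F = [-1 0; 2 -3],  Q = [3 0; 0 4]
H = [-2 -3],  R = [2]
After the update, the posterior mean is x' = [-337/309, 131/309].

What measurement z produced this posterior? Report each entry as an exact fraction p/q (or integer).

x̄ = F·x = [-1, 5]
P̄ = F·P·Fᵀ + Q = [4 -2; -2 35]
S = H·P̄·Hᵀ + R = [309]
K = P̄·Hᵀ·S⁻¹ = [-2/309; -101/309]
x' − x̄ = [-28/309, -1414/309] = K·y
y = (KᵀK)⁻¹·Kᵀ·(x' − x̄) = [14]
z = y + H·x̄ = [14] + [-13] = [1]

z = [1]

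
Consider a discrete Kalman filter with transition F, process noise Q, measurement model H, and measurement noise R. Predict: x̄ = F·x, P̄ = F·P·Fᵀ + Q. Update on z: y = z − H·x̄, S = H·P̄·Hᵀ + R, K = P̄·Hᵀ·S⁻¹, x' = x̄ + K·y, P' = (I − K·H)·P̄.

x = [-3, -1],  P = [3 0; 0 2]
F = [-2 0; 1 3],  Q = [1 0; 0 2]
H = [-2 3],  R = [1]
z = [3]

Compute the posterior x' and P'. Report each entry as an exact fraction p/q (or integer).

x̄ = F·x = [6, -6]
P̄ = F·P·Fᵀ + Q = [13 -6; -6 23]
y = z − H·x̄ = [33]
S = H·P̄·Hᵀ + R = [332]
K = P̄·Hᵀ·S⁻¹ = [-11/83; 81/332]
x' = x̄ + K·y = [135/83, 681/332]
P' = (I − K·H)·P̄ = [595/83 393/83; 393/83 1075/332]

x' = [135/83, 681/332]
P' = [595/83 393/83; 393/83 1075/332]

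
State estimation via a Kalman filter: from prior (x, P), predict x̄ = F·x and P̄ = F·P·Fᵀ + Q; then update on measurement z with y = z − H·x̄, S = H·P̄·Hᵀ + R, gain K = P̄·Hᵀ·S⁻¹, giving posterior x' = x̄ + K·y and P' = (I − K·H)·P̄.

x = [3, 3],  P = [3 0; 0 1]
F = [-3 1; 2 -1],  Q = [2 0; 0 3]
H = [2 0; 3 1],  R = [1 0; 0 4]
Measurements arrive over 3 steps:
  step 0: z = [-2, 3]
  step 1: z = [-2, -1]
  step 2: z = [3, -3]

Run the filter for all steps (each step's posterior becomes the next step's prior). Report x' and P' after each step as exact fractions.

step 0: x̄ = F·x = [-6, 3]
step 0: P̄ = F·P·Fᵀ + Q = [30 -19; -19 16]
step 0: y = z − H·x̄ = [10, 18]
step 0: S = H·P̄·Hᵀ + R = [121 142; 142 176]
step 0: K = P̄·Hᵀ·S⁻¹ = [239/566 71/1132; -433/566 435/1132]
step 0: x' = x̄ + K·y = [-367/566, 1283/566]
step 0: P' = (I − K·H)·P̄ = [239/1132 -433/1132; -433/1132 3039/1132]
step 1: x̄ = F·x = [1192/283, -2017/566]
step 1: P̄ = F·P·Fᵀ + Q = [2513/283 -3319/566; -3319/566 9123/1132]
step 1: y = z − H·x̄ = [-2950/283, -5701/566]
step 1: S = H·P̄·Hᵀ + R = [10335/283 11759/283; 11759/283 64291/1132]
step 1: K = P̄·Hᵀ·S⁻¹ = [164588/393467 23518/393467; -305620/393467 157553/393467]
step 1: x' = x̄ + K·y = [-295265/393467, 196688/393467]
step 1: P' = (I − K·H)·P̄ = [82294/393467 -152810/393467; -152810/393467 1088642/393467]
step 2: x̄ = F·x = [1082483/393467, -787218/393467]
step 2: P̄ = F·P·Fᵀ + Q = [3533082/393467 -2346456/393467; -2346456/393467 3209459/393467]
step 2: y = z − H·x̄ = [-984565/393467, -3640632/393467]
step 2: S = H·P̄·Hᵀ + R = [14525795/393467 16505580/393467; 16505580/393467 22502329/393467]
step 2: K = P̄·Hᵀ·S⁻¹ = [57916068/138334465 1650558/27666893; -107725884/138334465 11094583/27666893]
step 2: x' = x̄ + K·y = [31858937/27666893, -104096514/27666893]
step 2: P' = (I − K·H)·P̄ = [28958034/138334465 -53862942/138334465; -53862942/138334465 383480486/138334465]

step 0: x' = [-367/566, 1283/566], P' = [239/1132 -433/1132; -433/1132 3039/1132]
step 1: x' = [-295265/393467, 196688/393467], P' = [82294/393467 -152810/393467; -152810/393467 1088642/393467]
step 2: x' = [31858937/27666893, -104096514/27666893], P' = [28958034/138334465 -53862942/138334465; -53862942/138334465 383480486/138334465]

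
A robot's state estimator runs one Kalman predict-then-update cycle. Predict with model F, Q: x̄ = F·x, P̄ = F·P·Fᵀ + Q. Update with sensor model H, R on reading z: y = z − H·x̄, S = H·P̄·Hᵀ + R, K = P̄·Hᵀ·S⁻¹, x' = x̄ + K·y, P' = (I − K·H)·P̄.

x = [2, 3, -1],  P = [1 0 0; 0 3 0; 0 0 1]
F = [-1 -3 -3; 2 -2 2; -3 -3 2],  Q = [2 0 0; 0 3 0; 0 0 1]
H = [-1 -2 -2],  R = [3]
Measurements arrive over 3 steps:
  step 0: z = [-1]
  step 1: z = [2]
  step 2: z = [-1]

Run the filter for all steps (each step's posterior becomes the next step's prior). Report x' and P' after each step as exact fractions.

step 0: x̄ = F·x = [-8, -4, -17]
step 0: P̄ = F·P·Fᵀ + Q = [39 10 24; 10 23 16; 24 16 41]
step 0: y = z − H·x̄ = [-51]
step 0: S = H·P̄·Hᵀ + R = [562]
step 0: K = P̄·Hᵀ·S⁻¹ = [-107/562; -44/281; -69/281]
step 0: x' = x̄ + K·y = [961/562, 1120/281, -1258/281]
step 0: P' = (I − K·H)·P̄ = [10469/562 -1898/281 -639/281; -1898/281 2591/281 -1576/281; -639/281 -1576/281 1999/281]
step 1: x̄ = F·x = [-133/562, -3795/281, -14635/562]
step 1: P̄ = F·P·Fᵀ + Q = [7033/562 5787/281 -9897/562; 5787/281 62821/281 9173/281; -9897/562 9173/281 142245/562]
step 1: y = z − H·x̄ = [-43459/562]
step 1: S = H·P̄·Hᵀ + R = [1233743/562]
step 1: K = P̄·Hᵀ·S⁻¹ = [-10387/1233743; -299550/1233743; -311285/1233743]
step 1: x' = x̄ + K·y = [511247/1233743, 6501840/1233743, -8056395/1233743]
step 1: P' = (I − K·H)·P̄ = [15247375/1233743 19871736/1233743 -27479843/1233743; 19871736/1233743 116156113/1233743 -125642656/1233743; -27479843/1233743 -125642656/1233743 139849505/1233743]
step 2: x̄ = F·x = [4152418/1233743, -28093976/1233743, -37152051/1233743]
step 2: P̄ = F·P·Fᵀ + Q = [14548973/1233743 -32303302/1233743 -78775925/1233743; -32303302/1233743 1715041817/1233743 2476236694/1233743; -78775925/1233743 2476236694/1233743 3938424391/1233743]
step 2: y = z − H·x̄ = [-127573379/1233743]
step 2: S = H·P̄·Hᵀ + R = [41997691678/1233743]
step 2: K = P̄·Hᵀ·S⁻¹ = [207609481/41997691678; -4175126860/20998845839; -12750546245/41997691678]
step 2: x' = x̄ + K·y = [119884390735/41997691678, -46448919868/20998845839, 53763130139/41997691678]
step 2: P' = (I − K·H)·P̄ = [460324059131/41997691678 152757796174/20998845839 -535989036135/41997691678; 152757796174/20998845839 932552507641/20998845839 -1002668715438/20998845839; -535989036135/41997691678 -1002668715438/20998845839 2292457768311/41997691678]

step 0: x' = [961/562, 1120/281, -1258/281], P' = [10469/562 -1898/281 -639/281; -1898/281 2591/281 -1576/281; -639/281 -1576/281 1999/281]
step 1: x' = [511247/1233743, 6501840/1233743, -8056395/1233743], P' = [15247375/1233743 19871736/1233743 -27479843/1233743; 19871736/1233743 116156113/1233743 -125642656/1233743; -27479843/1233743 -125642656/1233743 139849505/1233743]
step 2: x' = [119884390735/41997691678, -46448919868/20998845839, 53763130139/41997691678], P' = [460324059131/41997691678 152757796174/20998845839 -535989036135/41997691678; 152757796174/20998845839 932552507641/20998845839 -1002668715438/20998845839; -535989036135/41997691678 -1002668715438/20998845839 2292457768311/41997691678]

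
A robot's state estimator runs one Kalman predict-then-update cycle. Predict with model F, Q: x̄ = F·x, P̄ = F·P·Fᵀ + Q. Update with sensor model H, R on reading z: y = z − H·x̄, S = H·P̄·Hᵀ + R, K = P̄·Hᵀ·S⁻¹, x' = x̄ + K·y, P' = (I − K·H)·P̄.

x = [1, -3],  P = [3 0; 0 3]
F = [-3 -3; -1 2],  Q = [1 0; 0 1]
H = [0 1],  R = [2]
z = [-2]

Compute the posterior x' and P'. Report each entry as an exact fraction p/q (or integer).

x̄ = F·x = [6, -7]
P̄ = F·P·Fᵀ + Q = [55 -9; -9 16]
y = z − H·x̄ = [5]
S = H·P̄·Hᵀ + R = [18]
K = P̄·Hᵀ·S⁻¹ = [-1/2; 8/9]
x' = x̄ + K·y = [7/2, -23/9]
P' = (I − K·H)·P̄ = [101/2 -1; -1 16/9]

x' = [7/2, -23/9]
P' = [101/2 -1; -1 16/9]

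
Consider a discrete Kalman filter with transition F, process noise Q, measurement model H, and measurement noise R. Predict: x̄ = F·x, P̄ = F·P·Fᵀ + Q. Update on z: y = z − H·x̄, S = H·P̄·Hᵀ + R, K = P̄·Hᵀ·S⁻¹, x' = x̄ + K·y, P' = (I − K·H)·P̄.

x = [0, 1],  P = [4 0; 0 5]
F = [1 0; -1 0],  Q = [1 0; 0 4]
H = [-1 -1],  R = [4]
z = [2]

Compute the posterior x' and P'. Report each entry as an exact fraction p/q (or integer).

x̄ = F·x = [0, 0]
P̄ = F·P·Fᵀ + Q = [5 -4; -4 8]
y = z − H·x̄ = [2]
S = H·P̄·Hᵀ + R = [9]
K = P̄·Hᵀ·S⁻¹ = [-1/9; -4/9]
x' = x̄ + K·y = [-2/9, -8/9]
P' = (I − K·H)·P̄ = [44/9 -40/9; -40/9 56/9]

x' = [-2/9, -8/9]
P' = [44/9 -40/9; -40/9 56/9]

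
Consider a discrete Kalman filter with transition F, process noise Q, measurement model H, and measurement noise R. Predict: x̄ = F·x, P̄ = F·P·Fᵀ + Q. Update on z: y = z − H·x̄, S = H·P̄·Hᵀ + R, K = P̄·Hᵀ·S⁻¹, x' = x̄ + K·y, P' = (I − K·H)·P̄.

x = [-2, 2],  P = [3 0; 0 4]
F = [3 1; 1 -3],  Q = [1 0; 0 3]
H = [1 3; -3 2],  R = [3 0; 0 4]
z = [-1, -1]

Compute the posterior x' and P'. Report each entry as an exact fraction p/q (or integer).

x' = [4027/164591, -69067/164591]
P' = [64464/164591 7974/164591; 7974/164591 41889/164591]

x̄ = F·x = [-4, -8]
P̄ = F·P·Fᵀ + Q = [32 -3; -3 42]
y = z − H·x̄ = [27, 3]
S = H·P̄·Hᵀ + R = [395 177; 177 496]
K = P̄·Hᵀ·S⁻¹ = [29462/164591 -44361/164591; 44547/164591 14964/164591]
x' = x̄ + K·y = [4027/164591, -69067/164591]
P' = (I − K·H)·P̄ = [64464/164591 7974/164591; 7974/164591 41889/164591]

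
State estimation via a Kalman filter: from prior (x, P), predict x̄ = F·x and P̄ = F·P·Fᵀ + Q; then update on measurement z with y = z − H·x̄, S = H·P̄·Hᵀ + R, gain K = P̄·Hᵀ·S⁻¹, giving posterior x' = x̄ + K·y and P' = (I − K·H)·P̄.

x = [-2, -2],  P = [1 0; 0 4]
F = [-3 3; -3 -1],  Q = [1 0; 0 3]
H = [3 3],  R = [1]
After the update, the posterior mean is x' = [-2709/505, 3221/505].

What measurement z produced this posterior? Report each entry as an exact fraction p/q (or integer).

z = [3]

x̄ = F·x = [0, 8]
P̄ = F·P·Fᵀ + Q = [46 -3; -3 16]
S = H·P̄·Hᵀ + R = [505]
K = P̄·Hᵀ·S⁻¹ = [129/505; 39/505]
x' − x̄ = [-2709/505, -819/505] = K·y
y = (KᵀK)⁻¹·Kᵀ·(x' − x̄) = [-21]
z = y + H·x̄ = [-21] + [24] = [3]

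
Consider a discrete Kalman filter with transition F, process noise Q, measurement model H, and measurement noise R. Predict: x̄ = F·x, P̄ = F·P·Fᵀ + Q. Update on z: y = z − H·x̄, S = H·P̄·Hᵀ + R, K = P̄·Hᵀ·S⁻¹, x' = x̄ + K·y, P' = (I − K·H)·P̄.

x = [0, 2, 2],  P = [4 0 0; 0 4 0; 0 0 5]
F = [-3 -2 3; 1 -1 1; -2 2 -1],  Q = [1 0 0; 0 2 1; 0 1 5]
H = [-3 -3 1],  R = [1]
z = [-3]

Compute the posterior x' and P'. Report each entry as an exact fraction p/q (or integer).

x̄ = F·x = [2, 0, 2]
P̄ = F·P·Fᵀ + Q = [98 11 -7; 11 15 -20; -7 -20 42]
y = z − H·x̄ = [1]
S = H·P̄·Hᵀ + R = [1420]
K = P̄·Hᵀ·S⁻¹ = [-167/710; -49/710; 123/1420]
x' = x̄ + K·y = [1253/710, -49/710, 2963/1420]
P' = (I − K·H)·P̄ = [6901/355 -4278/355 15571/710; -4278/355 2924/355 -8173/710; 15571/710 -8173/710 44511/1420]

x' = [1253/710, -49/710, 2963/1420]
P' = [6901/355 -4278/355 15571/710; -4278/355 2924/355 -8173/710; 15571/710 -8173/710 44511/1420]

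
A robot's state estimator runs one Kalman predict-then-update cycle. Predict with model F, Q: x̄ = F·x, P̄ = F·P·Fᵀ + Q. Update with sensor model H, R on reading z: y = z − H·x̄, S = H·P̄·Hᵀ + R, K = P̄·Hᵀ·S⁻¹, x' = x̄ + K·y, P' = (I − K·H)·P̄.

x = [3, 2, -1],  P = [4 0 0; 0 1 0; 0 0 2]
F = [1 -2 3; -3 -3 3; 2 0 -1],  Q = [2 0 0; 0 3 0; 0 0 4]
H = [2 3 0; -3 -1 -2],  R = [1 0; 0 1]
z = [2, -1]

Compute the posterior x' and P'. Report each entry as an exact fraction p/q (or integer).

x̄ = F·x = [-4, -18, 7]
P̄ = F·P·Fᵀ + Q = [28 12 2; 12 66 -30; 2 -30 22]
y = z − H·x̄ = [64, -17]
S = H·P̄·Hᵀ + R = [851 -326; -326 383]
K = P̄·Hᵀ·S⁻¹ = [2636/219657 -55108/219657; 23778/73219 12210/73219; -39458/219657 -45056/219657]
x' = x̄ + K·y = [226912/219657, -3720/73219, -221761/219657]
P' = (I − K·H)·P̄ = [397084/219657 -87948/73219 -436150/219657; -87948/73219 66558/73219 92538/73219; -436150/219657 92538/73219 537946/219657]

x' = [226912/219657, -3720/73219, -221761/219657]
P' = [397084/219657 -87948/73219 -436150/219657; -87948/73219 66558/73219 92538/73219; -436150/219657 92538/73219 537946/219657]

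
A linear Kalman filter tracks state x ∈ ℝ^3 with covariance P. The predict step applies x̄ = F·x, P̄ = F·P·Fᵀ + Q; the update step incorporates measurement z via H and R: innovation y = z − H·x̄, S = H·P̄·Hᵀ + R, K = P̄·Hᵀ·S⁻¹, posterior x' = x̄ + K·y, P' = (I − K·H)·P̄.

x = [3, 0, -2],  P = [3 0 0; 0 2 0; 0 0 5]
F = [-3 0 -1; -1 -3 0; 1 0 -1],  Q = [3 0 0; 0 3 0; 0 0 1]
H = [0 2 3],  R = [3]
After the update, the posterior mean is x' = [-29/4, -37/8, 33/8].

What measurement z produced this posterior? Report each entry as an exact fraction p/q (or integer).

z = [3]

x̄ = F·x = [-7, -3, 5]
P̄ = F·P·Fᵀ + Q = [35 9 -4; 9 24 -3; -4 -3 9]
S = H·P̄·Hᵀ + R = [144]
K = P̄·Hᵀ·S⁻¹ = [1/24; 13/48; 7/48]
x' − x̄ = [-1/4, -13/8, -7/8] = K·y
y = (KᵀK)⁻¹·Kᵀ·(x' − x̄) = [-6]
z = y + H·x̄ = [-6] + [9] = [3]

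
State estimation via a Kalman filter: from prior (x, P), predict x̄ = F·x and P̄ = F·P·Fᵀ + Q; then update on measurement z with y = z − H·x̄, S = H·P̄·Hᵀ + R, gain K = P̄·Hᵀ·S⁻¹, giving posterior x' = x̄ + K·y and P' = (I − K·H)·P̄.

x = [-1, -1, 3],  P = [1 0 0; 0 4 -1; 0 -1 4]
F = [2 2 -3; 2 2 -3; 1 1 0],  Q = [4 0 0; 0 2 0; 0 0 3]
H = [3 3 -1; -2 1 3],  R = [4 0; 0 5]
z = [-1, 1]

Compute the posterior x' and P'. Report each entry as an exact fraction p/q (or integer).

x̄ = F·x = [-13, -13, -2]
P̄ = F·P·Fᵀ + Q = [72 68 13; 68 70 13; 13 13 8]
y = z − H·x̄ = [75, -6]
S = H·P̄·Hᵀ + R = [2358 -203; -203 85]
K = P̄·Hᵀ·S⁻¹ = [27084/159221 -4625/159221; 28604/159221 17737/159221; 8183/159221 40148/159221]
x' = x̄ + K·y = [-10823/159221, -30995/159221, 54395/159221]
P' = (I − K·H)·P̄ = [269599/159221 -158531/159221 224868/159221; -158531/159221 154165/159221 -127514/159221; 224868/159221 -127514/159221 259330/159221]

x' = [-10823/159221, -30995/159221, 54395/159221]
P' = [269599/159221 -158531/159221 224868/159221; -158531/159221 154165/159221 -127514/159221; 224868/159221 -127514/159221 259330/159221]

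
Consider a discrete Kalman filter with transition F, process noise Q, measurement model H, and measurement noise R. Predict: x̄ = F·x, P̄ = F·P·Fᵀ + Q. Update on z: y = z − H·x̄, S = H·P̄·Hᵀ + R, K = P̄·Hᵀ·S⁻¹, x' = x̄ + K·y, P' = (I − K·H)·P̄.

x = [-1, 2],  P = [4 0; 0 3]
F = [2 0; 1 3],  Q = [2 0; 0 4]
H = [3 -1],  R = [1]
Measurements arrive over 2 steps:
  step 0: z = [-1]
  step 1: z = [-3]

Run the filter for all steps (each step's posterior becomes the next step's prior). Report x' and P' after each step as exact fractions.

step 0: x' = [16/15, 64/15], P' = [292/75 853/75; 853/75 5129/150]
step 1: x' = [12184/13031, 76315/13031], P' = [147518/13031 446050/13031; 446050/13031 1361519/13031]

step 0: x̄ = F·x = [-2, 5]
step 0: P̄ = F·P·Fᵀ + Q = [18 8; 8 35]
step 0: y = z − H·x̄ = [10]
step 0: S = H·P̄·Hᵀ + R = [150]
step 0: K = P̄·Hᵀ·S⁻¹ = [23/75; -11/150]
step 0: x' = x̄ + K·y = [16/15, 64/15]
step 0: P' = (I − K·H)·P̄ = [292/75 853/75; 853/75 5129/150]
step 1: x̄ = F·x = [32/15, 208/15]
step 1: P̄ = F·P·Fᵀ + Q = [1318/75 5702/75; 5702/75 57581/150]
step 1: y = z − H·x̄ = [67/15]
step 1: S = H·P̄·Hᵀ + R = [13031/150]
step 1: K = P̄·Hᵀ·S⁻¹ = [-3496/13031; -23369/13031]
step 1: x' = x̄ + K·y = [12184/13031, 76315/13031]
step 1: P' = (I − K·H)·P̄ = [147518/13031 446050/13031; 446050/13031 1361519/13031]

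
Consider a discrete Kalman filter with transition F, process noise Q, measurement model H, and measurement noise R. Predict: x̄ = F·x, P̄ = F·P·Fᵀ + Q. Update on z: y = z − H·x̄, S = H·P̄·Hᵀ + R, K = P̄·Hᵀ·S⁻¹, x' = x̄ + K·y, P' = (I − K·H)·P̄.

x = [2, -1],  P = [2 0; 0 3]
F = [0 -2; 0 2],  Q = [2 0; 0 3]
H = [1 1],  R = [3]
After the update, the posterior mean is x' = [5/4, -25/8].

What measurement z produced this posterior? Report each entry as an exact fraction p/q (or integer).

z = [-3]

x̄ = F·x = [2, -2]
P̄ = F·P·Fᵀ + Q = [14 -12; -12 15]
S = H·P̄·Hᵀ + R = [8]
K = P̄·Hᵀ·S⁻¹ = [1/4; 3/8]
x' − x̄ = [-3/4, -9/8] = K·y
y = (KᵀK)⁻¹·Kᵀ·(x' − x̄) = [-3]
z = y + H·x̄ = [-3] + [0] = [-3]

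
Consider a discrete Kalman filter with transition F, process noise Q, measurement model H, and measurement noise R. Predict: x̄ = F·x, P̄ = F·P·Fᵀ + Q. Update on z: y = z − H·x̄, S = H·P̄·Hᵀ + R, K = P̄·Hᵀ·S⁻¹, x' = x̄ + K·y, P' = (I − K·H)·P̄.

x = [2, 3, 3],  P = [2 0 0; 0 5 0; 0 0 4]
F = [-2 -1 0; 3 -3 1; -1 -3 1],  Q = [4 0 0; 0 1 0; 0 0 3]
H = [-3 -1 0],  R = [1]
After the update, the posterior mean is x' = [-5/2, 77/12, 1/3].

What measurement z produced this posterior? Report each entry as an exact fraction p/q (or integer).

z = [1]

x̄ = F·x = [-7, 0, -8]
P̄ = F·P·Fᵀ + Q = [17 3 19; 3 68 43; 19 43 54]
S = H·P̄·Hᵀ + R = [240]
K = P̄·Hᵀ·S⁻¹ = [-9/40; -77/240; -5/12]
x' − x̄ = [9/2, 77/12, 25/3] = K·y
y = (KᵀK)⁻¹·Kᵀ·(x' − x̄) = [-20]
z = y + H·x̄ = [-20] + [21] = [1]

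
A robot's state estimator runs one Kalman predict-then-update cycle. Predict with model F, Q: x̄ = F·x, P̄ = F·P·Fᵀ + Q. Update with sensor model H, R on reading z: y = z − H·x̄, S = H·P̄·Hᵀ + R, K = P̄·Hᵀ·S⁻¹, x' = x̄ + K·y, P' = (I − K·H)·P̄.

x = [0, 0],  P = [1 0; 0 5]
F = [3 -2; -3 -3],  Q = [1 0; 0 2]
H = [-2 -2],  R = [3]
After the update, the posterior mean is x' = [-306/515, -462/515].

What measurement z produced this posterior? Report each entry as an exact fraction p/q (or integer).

x̄ = F·x = [0, 0]
P̄ = F·P·Fᵀ + Q = [30 21; 21 56]
S = H·P̄·Hᵀ + R = [515]
K = P̄·Hᵀ·S⁻¹ = [-102/515; -154/515]
x' − x̄ = [-306/515, -462/515] = K·y
y = (KᵀK)⁻¹·Kᵀ·(x' − x̄) = [3]
z = y + H·x̄ = [3] + [0] = [3]

z = [3]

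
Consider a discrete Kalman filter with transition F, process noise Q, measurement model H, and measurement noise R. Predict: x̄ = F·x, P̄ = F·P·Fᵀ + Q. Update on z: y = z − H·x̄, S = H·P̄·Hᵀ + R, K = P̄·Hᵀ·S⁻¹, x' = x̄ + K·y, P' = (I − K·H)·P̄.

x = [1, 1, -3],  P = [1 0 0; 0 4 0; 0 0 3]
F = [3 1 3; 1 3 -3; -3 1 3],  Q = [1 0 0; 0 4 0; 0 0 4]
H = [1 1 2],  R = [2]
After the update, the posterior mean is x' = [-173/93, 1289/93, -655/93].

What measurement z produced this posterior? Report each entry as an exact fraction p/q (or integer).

x̄ = F·x = [-5, 13, -11]
P̄ = F·P·Fᵀ + Q = [41 -12 22; -12 68 -18; 22 -18 44]
S = H·P̄·Hᵀ + R = [279]
K = P̄·Hᵀ·S⁻¹ = [73/279; 20/279; 92/279]
x' − x̄ = [292/93, 80/93, 368/93] = K·y
y = (KᵀK)⁻¹·Kᵀ·(x' − x̄) = [12]
z = y + H·x̄ = [12] + [-14] = [-2]

z = [-2]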